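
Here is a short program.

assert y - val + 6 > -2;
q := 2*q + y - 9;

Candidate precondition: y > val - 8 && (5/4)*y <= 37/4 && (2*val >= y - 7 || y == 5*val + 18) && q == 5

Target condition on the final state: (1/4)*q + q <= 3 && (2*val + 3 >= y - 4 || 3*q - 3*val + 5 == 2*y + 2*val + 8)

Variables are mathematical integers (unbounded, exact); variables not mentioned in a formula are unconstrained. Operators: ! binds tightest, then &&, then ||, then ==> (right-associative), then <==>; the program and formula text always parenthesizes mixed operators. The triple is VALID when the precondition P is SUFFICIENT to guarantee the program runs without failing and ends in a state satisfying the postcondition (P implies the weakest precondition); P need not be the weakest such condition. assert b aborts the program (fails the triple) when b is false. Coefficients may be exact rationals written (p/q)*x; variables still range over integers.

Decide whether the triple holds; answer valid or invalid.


Working backward. After the program, the postcondition (1/4)*q + q <= 3 && (2*val + 3 >= y - 4 || 3*q - 3*val + 5 == 2*y + 2*val + 8) must hold; in canonical form it is (5/4)*q <= 3 && (2*val >= y - 7 || 3*q == 5*val + 2*y + 3).
Before q := 2*q + y - 9: (5/2)*q + (5/4)*y <= 57/4 && (2*val >= y - 7 || 6*q + y == 5*val + 30)
Before assert y - val + 6 > -2: y > val - 8 && (5/2)*q + (5/4)*y <= 57/4 && (2*val >= y - 7 || 6*q + y == 5*val + 30)
The weakest precondition is y > val - 8 && (5/2)*q + (5/4)*y <= 57/4 && (2*val >= y - 7 || 6*q + y == 5*val + 30).
Check whether y > val - 8 && (5/4)*y <= 37/4 && (2*val >= y - 7 || y == 5*val + 18) && q == 5 implies it.
Countermodel: at the initial state q = 5, val = 1, y = 5, the precondition holds but the weakest precondition fails.
Answer: invalid


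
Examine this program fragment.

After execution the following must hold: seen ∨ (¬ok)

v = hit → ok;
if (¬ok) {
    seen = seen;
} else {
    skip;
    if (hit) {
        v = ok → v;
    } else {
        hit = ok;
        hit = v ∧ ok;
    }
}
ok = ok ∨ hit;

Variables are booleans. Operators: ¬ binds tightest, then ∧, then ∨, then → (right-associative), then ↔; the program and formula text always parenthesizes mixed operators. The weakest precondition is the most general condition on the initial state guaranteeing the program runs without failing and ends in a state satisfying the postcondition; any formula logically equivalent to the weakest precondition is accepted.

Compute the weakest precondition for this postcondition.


Working backward. After the program, seen ∨ (¬ok) must hold.
Before ok := ok ∨ hit: seen ∨ (¬(ok ∨ hit))
Then branch requires seen ∨ (¬(ok ∨ hit)); else branch requires (hit → (seen ∨ (¬(ok ∨ hit)))) ∧ ((¬hit) → (seen ∨ (¬(ok ∨ (v ∧ ok))))).
Before the if: ((¬ok) → (seen ∨ (¬(ok ∨ hit)))) ∧ (ok → ((hit → (seen ∨ (¬(ok ∨ hit)))) ∧ ((¬hit) → (seen ∨ (¬(ok ∨ (v ∧ ok)))))))
Before v := hit → ok: ((¬ok) → (seen ∨ (¬(ok ∨ hit)))) ∧ (ok → ((hit → (seen ∨ (¬(ok ∨ hit)))) ∧ ((¬hit) → (seen ∨ (¬(ok ∨ ((hit → ok) ∧ ok)))))))
Answer: WP = ((¬ok) → (seen ∨ (¬(ok ∨ hit)))) ∧ (ok → ((hit → (seen ∨ (¬(ok ∨ hit)))) ∧ ((¬hit) → (seen ∨ (¬(ok ∨ ((hit → ok) ∧ ok)))))))


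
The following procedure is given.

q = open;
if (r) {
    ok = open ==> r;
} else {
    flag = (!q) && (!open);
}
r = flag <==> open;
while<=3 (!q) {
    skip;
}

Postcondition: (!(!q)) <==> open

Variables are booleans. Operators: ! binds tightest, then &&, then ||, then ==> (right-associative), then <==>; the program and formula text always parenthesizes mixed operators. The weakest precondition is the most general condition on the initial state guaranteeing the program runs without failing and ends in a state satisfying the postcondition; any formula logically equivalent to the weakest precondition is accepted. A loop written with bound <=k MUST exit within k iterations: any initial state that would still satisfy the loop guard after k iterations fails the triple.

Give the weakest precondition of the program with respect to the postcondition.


Working backward. After the program, the postcondition (!(!q)) <==> open must hold; in canonical form it is q <==> open.
Before the loop (bound <=3), unroll the exhaustion recursion (WP_0 = exit-now case; WP_j = one more guarded iteration, up to j = 3):
  WP_0: q && (q <==> open)
  WP_1: ((!q) ==> (q && (q <==> open))) && (q ==> (q <==> open))
  WP_2: ((!q) ==> (((!q) ==> (q && (q <==> open))) && (q ==> (q <==> open)))) && (q ==> (q <==> open))
  WP_3: ((!q) ==> (((!q) ==> (((!q) ==> (q && (q <==> open))) && (q ==> (q <==> open)))) && (q ==> (q <==> open)))) && (q ==> (q <==> open))
So before the loop: ((!q) ==> (((!q) ==> (((!q) ==> (q && (q <==> open))) && (q ==> (q <==> open)))) && (q ==> (q <==> open)))) && (q ==> (q <==> open))
Before r := flag <==> open: ((!q) ==> (((!q) ==> (((!q) ==> (q && (q <==> open))) && (q ==> (q <==> open)))) && (q ==> (q <==> open)))) && (q ==> (q <==> open))
Then branch requires ((!q) ==> (((!q) ==> (((!q) ==> (q && (q <==> open))) && (q ==> (q <==> open)))) && (q ==> (q <==> open)))) && (q ==> (q <==> open)); else branch requires ((!q) ==> (((!q) ==> (((!q) ==> (q && (q <==> open))) && (q ==> (q <==> open)))) && (q ==> (q <==> open)))) && (q ==> (q <==> open)).
Before the if: (r ==> (((!q) ==> (((!q) ==> (((!q) ==> (q && (q <==> open))) && (q ==> (q <==> open)))) && (q ==> (q <==> open)))) && (q ==> (q <==> open)))) && ((!r) ==> (((!q) ==> (((!q) ==> (((!q) ==> (q && (q <==> open))) && (q ==> (q <==> open)))) && (q ==> (q <==> open)))) && (q ==> (q <==> open))))
Before q := open: (r ==> ((!open) ==> ((!open) ==> ((!open) ==> open)))) && ((!r) ==> ((!open) ==> ((!open) ==> ((!open) ==> open))))
Answer: WP = (r ==> ((!open) ==> ((!open) ==> ((!open) ==> open)))) && ((!r) ==> ((!open) ==> ((!open) ==> ((!open) ==> open))))


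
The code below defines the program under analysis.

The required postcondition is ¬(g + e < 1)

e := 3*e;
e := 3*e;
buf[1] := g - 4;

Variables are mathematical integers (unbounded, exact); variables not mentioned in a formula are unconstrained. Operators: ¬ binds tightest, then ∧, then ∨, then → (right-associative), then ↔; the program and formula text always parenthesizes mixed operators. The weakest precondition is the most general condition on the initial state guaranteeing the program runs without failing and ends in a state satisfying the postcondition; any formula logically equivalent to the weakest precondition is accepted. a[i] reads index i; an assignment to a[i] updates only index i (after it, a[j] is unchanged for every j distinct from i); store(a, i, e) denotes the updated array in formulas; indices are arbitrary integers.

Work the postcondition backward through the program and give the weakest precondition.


Working backward. After the program, the postcondition ¬(g + e < 1) must hold; in canonical form it is ¬(e + g < 1).
Before buf[1] := g - 4: ¬(e + g < 1)
Before e := 3*e: ¬(3*e + g < 1)
Before e := 3*e: ¬(9*e + g < 1)
Answer: WP = ¬(9*e + g < 1)


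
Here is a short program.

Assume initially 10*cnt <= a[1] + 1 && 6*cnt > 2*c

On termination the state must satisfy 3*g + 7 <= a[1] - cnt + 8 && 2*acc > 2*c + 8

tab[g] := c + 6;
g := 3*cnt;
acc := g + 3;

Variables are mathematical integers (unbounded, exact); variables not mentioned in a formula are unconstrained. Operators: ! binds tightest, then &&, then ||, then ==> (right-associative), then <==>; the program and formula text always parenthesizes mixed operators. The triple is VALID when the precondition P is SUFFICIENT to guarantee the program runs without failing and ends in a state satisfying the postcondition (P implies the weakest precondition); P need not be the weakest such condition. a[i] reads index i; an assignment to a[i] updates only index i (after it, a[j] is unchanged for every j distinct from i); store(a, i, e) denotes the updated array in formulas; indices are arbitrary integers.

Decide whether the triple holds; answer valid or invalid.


Working backward. After the program, the postcondition 3*g + 7 <= a[1] - cnt + 8 && 2*acc > 2*c + 8 must hold; in canonical form it is cnt + 3*g <= a[1] + 1 && 2*acc > 2*c + 8.
Before acc := g + 3: cnt + 3*g <= a[1] + 1 && 2*g > 2*c + 2
Before g := 3*cnt: 10*cnt <= a[1] + 1 && 6*cnt > 2*c + 2
Before tab[g] := c + 6: 10*cnt <= a[1] + 1 && 6*cnt > 2*c + 2
The weakest precondition is 10*cnt <= a[1] + 1 && 6*cnt > 2*c + 2.
Check whether 10*cnt <= a[1] + 1 && 6*cnt > 2*c implies it.
Countermodel: at the initial state a = {[1] = 9, elsewhere 9}, c = 2, cnt = 1, the precondition holds but the weakest precondition fails.
Answer: invalid


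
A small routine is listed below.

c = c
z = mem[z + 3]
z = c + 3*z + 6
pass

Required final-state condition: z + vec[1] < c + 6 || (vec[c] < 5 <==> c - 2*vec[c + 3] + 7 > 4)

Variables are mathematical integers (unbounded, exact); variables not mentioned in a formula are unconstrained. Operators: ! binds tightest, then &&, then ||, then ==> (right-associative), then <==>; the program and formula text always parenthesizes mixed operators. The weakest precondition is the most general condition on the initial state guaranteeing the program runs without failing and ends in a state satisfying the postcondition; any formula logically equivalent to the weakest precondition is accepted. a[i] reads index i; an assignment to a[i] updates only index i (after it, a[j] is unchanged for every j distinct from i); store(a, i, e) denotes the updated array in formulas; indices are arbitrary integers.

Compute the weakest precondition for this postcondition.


Working backward. After the program, the postcondition z + vec[1] < c + 6 || (vec[c] < 5 <==> c - 2*vec[c + 3] + 7 > 4) must hold; in canonical form it is vec[1] + z < c + 6 || (vec[c] < 5 <==> c > 2*vec[c + 3] - 3).
Before skip: vec[1] + z < c + 6 || (vec[c] < 5 <==> c > 2*vec[c + 3] - 3)
Before z := c + 3*z + 6: vec[1] + 3*z < 0 || (vec[c] < 5 <==> c > 2*vec[c + 3] - 3)
Before z := mem[z + 3]: 3*mem[z + 3] + vec[1] < 0 || (vec[c] < 5 <==> c > 2*vec[c + 3] - 3)
Before c := c: 3*mem[z + 3] + vec[1] < 0 || (vec[c] < 5 <==> c > 2*vec[c + 3] - 3)
Answer: WP = 3*mem[z + 3] + vec[1] < 0 || (vec[c] < 5 <==> c > 2*vec[c + 3] - 3)


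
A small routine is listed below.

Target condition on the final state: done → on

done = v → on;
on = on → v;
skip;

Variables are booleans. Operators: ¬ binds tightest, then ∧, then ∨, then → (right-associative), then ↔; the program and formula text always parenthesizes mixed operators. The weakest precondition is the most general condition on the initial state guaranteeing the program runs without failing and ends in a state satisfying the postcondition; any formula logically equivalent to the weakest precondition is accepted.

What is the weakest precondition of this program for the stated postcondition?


Working backward. After the program, done → on must hold.
Before skip: done → on
Before on := on → v: done → (on → v)
Before done := v → on: (v → on) → (on → v)
Answer: WP = (v → on) → (on → v)


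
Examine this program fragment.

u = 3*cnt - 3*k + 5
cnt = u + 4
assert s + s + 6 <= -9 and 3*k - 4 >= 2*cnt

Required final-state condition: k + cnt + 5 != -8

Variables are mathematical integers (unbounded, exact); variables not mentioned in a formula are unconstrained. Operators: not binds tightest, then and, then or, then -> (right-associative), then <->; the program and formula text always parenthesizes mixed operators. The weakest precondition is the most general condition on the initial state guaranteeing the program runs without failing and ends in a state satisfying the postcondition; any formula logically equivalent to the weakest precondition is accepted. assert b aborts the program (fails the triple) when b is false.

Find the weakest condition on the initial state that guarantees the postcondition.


Working backward. After the program, the postcondition k + cnt + 5 != -8 must hold; in canonical form it is cnt + k != -13.
Before assert s + s + 6 <= -9 and 3*k - 4 >= 2*cnt: 2*s <= -15 and 3*k >= 2*cnt + 4 and cnt + k != -13
Before cnt := u + 4: 2*s <= -15 and 3*k >= 2*u + 12 and k + u != -17
Before u := 3*cnt - 3*k + 5: 2*s <= -15 and 9*k >= 6*cnt + 22 and 3*cnt != 2*k - 22
Answer: WP = 2*s <= -15 and 9*k >= 6*cnt + 22 and 3*cnt != 2*k - 22


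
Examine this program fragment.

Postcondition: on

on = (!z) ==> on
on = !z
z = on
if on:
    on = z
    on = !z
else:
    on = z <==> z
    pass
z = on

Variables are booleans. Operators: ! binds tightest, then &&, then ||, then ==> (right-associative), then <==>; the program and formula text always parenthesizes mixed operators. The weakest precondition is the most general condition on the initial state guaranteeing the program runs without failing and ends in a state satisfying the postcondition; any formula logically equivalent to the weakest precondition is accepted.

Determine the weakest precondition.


Working backward. After the program, on must hold.
Before z := on: on
Then branch requires !z; else branch requires true.
Before the if: on ==> (!z)
Before z := on: on ==> (!on)
Before on := !z: (!z) ==> z
Before on := (!z) ==> on: (!z) ==> z
Answer: WP = (!z) ==> z


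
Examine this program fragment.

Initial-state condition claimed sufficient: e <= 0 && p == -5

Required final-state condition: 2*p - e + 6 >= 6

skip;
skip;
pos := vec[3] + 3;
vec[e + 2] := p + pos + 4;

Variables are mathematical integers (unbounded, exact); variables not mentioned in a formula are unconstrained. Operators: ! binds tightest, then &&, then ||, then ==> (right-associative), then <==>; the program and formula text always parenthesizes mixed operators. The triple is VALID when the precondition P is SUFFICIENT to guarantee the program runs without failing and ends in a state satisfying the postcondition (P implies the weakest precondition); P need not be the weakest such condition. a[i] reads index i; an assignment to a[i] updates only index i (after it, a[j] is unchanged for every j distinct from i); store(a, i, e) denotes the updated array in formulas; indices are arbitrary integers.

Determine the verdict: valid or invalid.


Working backward. After the program, the postcondition 2*p - e + 6 >= 6 must hold; in canonical form it is 2*p >= e.
Before vec[e + 2] := p + pos + 4: 2*p >= e
Before pos := vec[3] + 3: 2*p >= e
Before skip: 2*p >= e
Before skip: 2*p >= e
The weakest precondition is 2*p >= e.
Check whether e <= 0 && p == -5 implies it.
Countermodel: at the initial state e = -9, p = -5, the precondition holds but the weakest precondition fails.
Answer: invalid


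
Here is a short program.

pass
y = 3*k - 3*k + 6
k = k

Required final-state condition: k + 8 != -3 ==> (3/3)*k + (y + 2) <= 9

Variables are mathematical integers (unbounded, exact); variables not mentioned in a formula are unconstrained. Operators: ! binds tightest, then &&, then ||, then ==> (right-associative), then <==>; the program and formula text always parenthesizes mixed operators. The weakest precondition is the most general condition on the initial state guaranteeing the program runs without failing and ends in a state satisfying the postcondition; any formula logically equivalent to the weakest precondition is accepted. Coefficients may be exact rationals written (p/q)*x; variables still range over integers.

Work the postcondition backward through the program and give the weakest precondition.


Working backward. After the program, the postcondition k + 8 != -3 ==> (3/3)*k + (y + 2) <= 9 must hold; in canonical form it is k != -11 ==> k + y <= 7.
Before k := k: k != -11 ==> k + y <= 7
Before y := 3*k - 3*k + 6: k != -11 ==> k <= 1
Before skip: k != -11 ==> k <= 1
Answer: WP = k != -11 ==> k <= 1


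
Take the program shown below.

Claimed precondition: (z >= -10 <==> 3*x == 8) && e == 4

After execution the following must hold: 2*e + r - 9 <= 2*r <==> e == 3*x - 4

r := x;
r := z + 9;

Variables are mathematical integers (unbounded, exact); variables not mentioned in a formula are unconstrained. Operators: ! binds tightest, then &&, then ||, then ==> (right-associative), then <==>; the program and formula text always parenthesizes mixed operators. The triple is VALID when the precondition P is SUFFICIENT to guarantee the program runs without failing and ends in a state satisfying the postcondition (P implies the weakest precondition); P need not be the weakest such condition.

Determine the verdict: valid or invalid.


Working backward. After the program, the postcondition 2*e + r - 9 <= 2*r <==> e == 3*x - 4 must hold; in canonical form it is 2*e <= r + 9 <==> e == 3*x - 4.
Before r := z + 9: 2*e <= z + 18 <==> e == 3*x - 4
Before r := x: 2*e <= z + 18 <==> e == 3*x - 4
The weakest precondition is 2*e <= z + 18 <==> e == 3*x - 4.
Check whether (z >= -10 <==> 3*x == 8) && e == 4 implies it.
Every state satisfying the precondition satisfies the weakest precondition: the implication holds.
Answer: valid


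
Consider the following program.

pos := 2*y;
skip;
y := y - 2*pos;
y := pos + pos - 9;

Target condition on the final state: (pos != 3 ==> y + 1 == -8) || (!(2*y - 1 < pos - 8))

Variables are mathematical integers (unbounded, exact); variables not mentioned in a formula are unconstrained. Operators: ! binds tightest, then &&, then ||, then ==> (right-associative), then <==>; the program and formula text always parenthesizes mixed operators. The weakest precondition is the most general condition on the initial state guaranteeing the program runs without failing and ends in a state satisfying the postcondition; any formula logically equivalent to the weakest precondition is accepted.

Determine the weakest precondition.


Working backward. After the program, the postcondition (pos != 3 ==> y + 1 == -8) || (!(2*y - 1 < pos - 8)) must hold; in canonical form it is (pos != 3 ==> y == -9) || (!(2*y < pos - 7)).
Before y := pos + pos - 9: (pos != 3 ==> 2*pos == 0) || (!(3*pos < 11))
Before y := y - 2*pos: (pos != 3 ==> 2*pos == 0) || (!(3*pos < 11))
Before skip: (pos != 3 ==> 2*pos == 0) || (!(3*pos < 11))
Before pos := 2*y: (2*y != 3 ==> 4*y == 0) || (!(6*y < 11))
Answer: WP = (2*y != 3 ==> 4*y == 0) || (!(6*y < 11))


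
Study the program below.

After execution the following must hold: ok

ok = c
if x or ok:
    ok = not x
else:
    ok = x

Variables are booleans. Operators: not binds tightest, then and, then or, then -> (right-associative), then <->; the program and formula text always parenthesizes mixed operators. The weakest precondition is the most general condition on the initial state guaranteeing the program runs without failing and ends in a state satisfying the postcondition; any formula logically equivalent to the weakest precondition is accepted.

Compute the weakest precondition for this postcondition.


Working backward. After the program, ok must hold.
Then branch requires not x; else branch requires x.
Before the if: ((x or ok) -> (not x)) and ((not (x or ok)) -> x)
Before ok := c: ((x or c) -> (not x)) and ((not (x or c)) -> x)
Answer: WP = ((x or c) -> (not x)) and ((not (x or c)) -> x)


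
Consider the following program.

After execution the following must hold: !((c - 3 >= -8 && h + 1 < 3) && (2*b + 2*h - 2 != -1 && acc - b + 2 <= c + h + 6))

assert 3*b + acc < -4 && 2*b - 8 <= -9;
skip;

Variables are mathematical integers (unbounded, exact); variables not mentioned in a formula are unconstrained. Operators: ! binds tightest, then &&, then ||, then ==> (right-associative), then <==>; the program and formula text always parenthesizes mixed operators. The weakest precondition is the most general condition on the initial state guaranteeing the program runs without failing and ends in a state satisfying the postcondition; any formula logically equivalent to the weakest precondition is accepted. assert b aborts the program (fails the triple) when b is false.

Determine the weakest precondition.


Working backward. After the program, the postcondition !((c - 3 >= -8 && h + 1 < 3) && (2*b + 2*h - 2 != -1 && acc - b + 2 <= c + h + 6)) must hold; in canonical form it is !(c >= -5 && h < 2 && 2*b + 2*h != 1 && acc <= b + c + h + 4).
Before skip: !(c >= -5 && h < 2 && 2*b + 2*h != 1 && acc <= b + c + h + 4)
Before assert 3*b + acc < -4 && 2*b - 8 <= -9: acc + 3*b < -4 && 2*b <= -1 && (!(c >= -5 && h < 2 && 2*b + 2*h != 1 && acc <= b + c + h + 4))
Answer: WP = acc + 3*b < -4 && 2*b <= -1 && (!(c >= -5 && h < 2 && 2*b + 2*h != 1 && acc <= b + c + h + 4))


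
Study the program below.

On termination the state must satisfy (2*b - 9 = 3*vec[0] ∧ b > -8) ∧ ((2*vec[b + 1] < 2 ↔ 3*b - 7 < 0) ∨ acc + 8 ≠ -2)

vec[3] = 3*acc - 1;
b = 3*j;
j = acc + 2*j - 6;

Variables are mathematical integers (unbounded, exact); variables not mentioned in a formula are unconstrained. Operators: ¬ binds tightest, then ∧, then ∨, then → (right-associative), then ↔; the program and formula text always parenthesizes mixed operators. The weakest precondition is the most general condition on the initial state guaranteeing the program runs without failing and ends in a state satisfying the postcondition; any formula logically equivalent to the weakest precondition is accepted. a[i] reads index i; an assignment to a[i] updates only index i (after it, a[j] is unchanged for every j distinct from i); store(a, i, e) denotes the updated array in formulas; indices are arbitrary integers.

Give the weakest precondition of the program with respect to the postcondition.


Working backward. After the program, the postcondition (2*b - 9 = 3*vec[0] ∧ b > -8) ∧ ((2*vec[b + 1] < 2 ↔ 3*b - 7 < 0) ∨ acc + 8 ≠ -2) must hold; in canonical form it is 2*b = 3*vec[0] + 9 ∧ b > -8 ∧ ((2*vec[b + 1] < 2 ↔ 3*b < 7) ∨ acc ≠ -10).
Before j := acc + 2*j - 6: 2*b = 3*vec[0] + 9 ∧ b > -8 ∧ ((2*vec[b + 1] < 2 ↔ 3*b < 7) ∨ acc ≠ -10)
Before b := 3*j: 6*j = 3*vec[0] + 9 ∧ 3*j > -8 ∧ ((2*vec[3*j + 1] < 2 ↔ 9*j < 7) ∨ acc ≠ -10)
Before vec[3] := 3*acc - 1: 6*j = 3*vec[0] + 9 ∧ 3*j > -8 ∧ ((2*store(vec, 3, 3*acc - 1)[3*j + 1] < 2 ↔ 9*j < 7) ∨ acc ≠ -10)
Answer: WP = 6*j = 3*vec[0] + 9 ∧ 3*j > -8 ∧ ((2*store(vec, 3, 3*acc - 1)[3*j + 1] < 2 ↔ 9*j < 7) ∨ acc ≠ -10)


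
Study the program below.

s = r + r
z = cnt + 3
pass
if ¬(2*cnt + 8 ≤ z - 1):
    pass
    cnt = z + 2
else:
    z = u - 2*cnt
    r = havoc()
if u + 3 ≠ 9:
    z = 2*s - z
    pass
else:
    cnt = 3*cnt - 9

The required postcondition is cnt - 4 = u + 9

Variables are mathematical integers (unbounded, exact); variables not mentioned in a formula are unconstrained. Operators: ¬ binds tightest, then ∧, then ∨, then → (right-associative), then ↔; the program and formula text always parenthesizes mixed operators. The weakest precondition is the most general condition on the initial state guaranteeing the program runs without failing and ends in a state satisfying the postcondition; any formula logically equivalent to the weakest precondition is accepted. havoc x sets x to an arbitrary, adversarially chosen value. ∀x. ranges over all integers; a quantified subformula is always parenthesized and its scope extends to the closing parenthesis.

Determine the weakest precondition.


Working backward. After the program, the postcondition cnt - 4 = u + 9 must hold; in canonical form it is cnt = u + 13.
Then branch requires cnt = u + 13; else branch requires 3*cnt = u + 22.
Before the if: (u ≠ 6 → cnt = u + 13) ∧ ((¬(u ≠ 6)) → 3*cnt = u + 22)
Then branch requires (u ≠ 6 → z = u + 11) ∧ ((¬(u ≠ 6)) → 3*z = u + 16); else branch requires (u ≠ 6 → cnt = u + 13) ∧ ((¬(u ≠ 6)) → 3*cnt = u + 22).
Before the if: ((¬(2*cnt ≤ z - 9)) → ((u ≠ 6 → z = u + 11) ∧ ((¬(u ≠ 6)) → 3*z = u + 16))) ∧ (2*cnt ≤ z - 9 → ((u ≠ 6 → cnt = u + 13) ∧ ((¬(u ≠ 6)) → 3*cnt = u + 22)))
Before skip: ((¬(2*cnt ≤ z - 9)) → ((u ≠ 6 → z = u + 11) ∧ ((¬(u ≠ 6)) → 3*z = u + 16))) ∧ (2*cnt ≤ z - 9 → ((u ≠ 6 → cnt = u + 13) ∧ ((¬(u ≠ 6)) → 3*cnt = u + 22)))
Before z := cnt + 3: ((¬(cnt ≤ -6)) → ((u ≠ 6 → cnt = u + 8) ∧ ((¬(u ≠ 6)) → 3*cnt = u + 7))) ∧ (cnt ≤ -6 → ((u ≠ 6 → cnt = u + 13) ∧ ((¬(u ≠ 6)) → 3*cnt = u + 22)))
Before s := r + r: ((¬(cnt ≤ -6)) → ((u ≠ 6 → cnt = u + 8) ∧ ((¬(u ≠ 6)) → 3*cnt = u + 7))) ∧ (cnt ≤ -6 → ((u ≠ 6 → cnt = u + 13) ∧ ((¬(u ≠ 6)) → 3*cnt = u + 22)))
Answer: WP = ((¬(cnt ≤ -6)) → ((u ≠ 6 → cnt = u + 8) ∧ ((¬(u ≠ 6)) → 3*cnt = u + 7))) ∧ (cnt ≤ -6 → ((u ≠ 6 → cnt = u + 13) ∧ ((¬(u ≠ 6)) → 3*cnt = u + 22)))


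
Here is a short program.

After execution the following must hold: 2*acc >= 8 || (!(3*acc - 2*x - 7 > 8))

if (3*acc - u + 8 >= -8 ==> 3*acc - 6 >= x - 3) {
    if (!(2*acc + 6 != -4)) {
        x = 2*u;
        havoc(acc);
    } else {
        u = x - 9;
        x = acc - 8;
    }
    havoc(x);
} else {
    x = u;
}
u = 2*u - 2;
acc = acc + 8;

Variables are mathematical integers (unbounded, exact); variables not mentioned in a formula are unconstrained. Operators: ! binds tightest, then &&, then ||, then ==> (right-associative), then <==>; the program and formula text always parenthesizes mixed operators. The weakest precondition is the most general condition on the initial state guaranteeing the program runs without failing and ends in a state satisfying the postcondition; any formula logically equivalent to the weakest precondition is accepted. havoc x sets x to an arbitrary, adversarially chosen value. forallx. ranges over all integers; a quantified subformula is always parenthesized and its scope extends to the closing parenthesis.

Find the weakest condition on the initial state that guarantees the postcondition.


Working backward. After the program, the postcondition 2*acc >= 8 || (!(3*acc - 2*x - 7 > 8)) must hold; in canonical form it is 2*acc >= 8 || (!(3*acc > 2*x + 15)).
Before acc := acc + 8: 2*acc >= -8 || (!(3*acc > 2*x - 9))
Before u := 2*u - 2: 2*acc >= -8 || (!(3*acc > 2*x - 9))
Then branch requires ((!(2*acc != -10)) ==> (forall acc_1. (forall x_1. (2*acc_1 >= -8 || (!(3*acc_1 > 2*x_1 - 9)))))) && (2*acc != -10 ==> (forall x_1. (2*acc >= -8 || (!(3*acc > 2*x_1 - 9))))); else branch requires 2*acc >= -8 || (!(3*acc > 2*u - 9)).
Before the if: ((3*acc >= u - 16 ==> 3*acc >= x + 3) ==> (((!(2*acc != -10)) ==> (forall acc_1. (forall x_1. (2*acc_1 >= -8 || (!(3*acc_1 > 2*x_1 - 9)))))) && (2*acc != -10 ==> (forall x_1. (2*acc >= -8 || (!(3*acc > 2*x_1 - 9))))))) && ((!(3*acc >= u - 16 ==> 3*acc >= x + 3)) ==> (2*acc >= -8 || (!(3*acc > 2*u - 9))))
Answer: WP = ((3*acc >= u - 16 ==> 3*acc >= x + 3) ==> (((!(2*acc != -10)) ==> (forall acc_1. (forall x_1. (2*acc_1 >= -8 || (!(3*acc_1 > 2*x_1 - 9)))))) && (2*acc != -10 ==> (forall x_1. (2*acc >= -8 || (!(3*acc > 2*x_1 - 9))))))) && ((!(3*acc >= u - 16 ==> 3*acc >= x + 3)) ==> (2*acc >= -8 || (!(3*acc > 2*u - 9))))


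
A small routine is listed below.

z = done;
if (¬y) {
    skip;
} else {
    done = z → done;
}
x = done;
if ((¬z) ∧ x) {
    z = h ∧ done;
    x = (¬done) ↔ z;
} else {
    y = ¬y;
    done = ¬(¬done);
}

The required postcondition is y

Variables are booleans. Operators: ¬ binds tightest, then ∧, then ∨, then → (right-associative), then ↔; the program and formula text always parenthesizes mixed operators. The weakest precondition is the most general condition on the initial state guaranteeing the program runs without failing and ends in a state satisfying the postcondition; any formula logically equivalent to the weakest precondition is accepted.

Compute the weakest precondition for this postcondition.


Working backward. After the program, y must hold.
Then branch requires y; else branch requires ¬y.
Before the if: (((¬z) ∧ x) → y) ∧ ((¬((¬z) ∧ x)) → (¬y))
Before x := done: (((¬z) ∧ done) → y) ∧ ((¬((¬z) ∧ done)) → (¬y))
Then branch requires (((¬z) ∧ done) → y) ∧ ((¬((¬z) ∧ done)) → (¬y)); else branch requires (((¬z) ∧ (z → done)) → y) ∧ ((¬((¬z) ∧ (z → done))) → (¬y)).
Before the if: ((¬y) → ((((¬z) ∧ done) → y) ∧ ((¬((¬z) ∧ done)) → (¬y)))) ∧ (y → ((((¬z) ∧ (z → done)) → y) ∧ ((¬((¬z) ∧ (z → done))) → (¬y))))
Before z := done: y → (((¬done) → y) ∧ (done → (¬y)))
Answer: WP = y → (((¬done) → y) ∧ (done → (¬y)))


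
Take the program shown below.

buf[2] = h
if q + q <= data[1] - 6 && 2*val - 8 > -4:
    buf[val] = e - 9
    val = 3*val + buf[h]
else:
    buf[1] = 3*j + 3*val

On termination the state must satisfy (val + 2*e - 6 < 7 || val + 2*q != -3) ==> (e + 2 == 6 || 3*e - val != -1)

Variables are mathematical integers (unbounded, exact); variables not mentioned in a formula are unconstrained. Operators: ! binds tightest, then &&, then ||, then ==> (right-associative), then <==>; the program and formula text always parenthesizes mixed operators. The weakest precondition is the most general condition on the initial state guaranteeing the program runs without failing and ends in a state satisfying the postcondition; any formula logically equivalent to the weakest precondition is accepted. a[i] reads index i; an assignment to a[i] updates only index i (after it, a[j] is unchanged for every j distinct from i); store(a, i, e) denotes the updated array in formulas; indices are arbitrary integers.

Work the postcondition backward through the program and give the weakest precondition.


Working backward. After the program, the postcondition (val + 2*e - 6 < 7 || val + 2*q != -3) ==> (e + 2 == 6 || 3*e - val != -1) must hold; in canonical form it is (2*e + val < 13 || 2*q + val != -3) ==> (e == 4 || 3*e != val - 1).
Then branch requires (store(buf, val, e - 9)[h] + 2*e + 3*val < 13 || store(buf, val, e - 9)[h] + 2*q + 3*val != -3) ==> (e == 4 || 3*e != store(buf, val, e - 9)[h] + 3*val - 1); else branch requires (2*e + val < 13 || 2*q + val != -3) ==> (e == 4 || 3*e != val - 1).
Before the if: ((2*q <= data[1] - 6 && 2*val > 4) ==> ((store(buf, val, e - 9)[h] + 2*e + 3*val < 13 || store(buf, val, e - 9)[h] + 2*q + 3*val != -3) ==> (e == 4 || 3*e != store(buf, val, e - 9)[h] + 3*val - 1))) && ((!(2*q <= data[1] - 6 && 2*val > 4)) ==> ((2*e + val < 13 || 2*q + val != -3) ==> (e == 4 || 3*e != val - 1)))
Before buf[2] := h: ((2*q <= data[1] - 6 && 2*val > 4) ==> ((store(store(buf, 2, h), val, e - 9)[h] + 2*e + 3*val < 13 || store(store(buf, 2, h), val, e - 9)[h] + 2*q + 3*val != -3) ==> (e == 4 || 3*e != store(store(buf, 2, h), val, e - 9)[h] + 3*val - 1))) && ((!(2*q <= data[1] - 6 && 2*val > 4)) ==> ((2*e + val < 13 || 2*q + val != -3) ==> (e == 4 || 3*e != val - 1)))
Answer: WP = ((2*q <= data[1] - 6 && 2*val > 4) ==> ((store(store(buf, 2, h), val, e - 9)[h] + 2*e + 3*val < 13 || store(store(buf, 2, h), val, e - 9)[h] + 2*q + 3*val != -3) ==> (e == 4 || 3*e != store(store(buf, 2, h), val, e - 9)[h] + 3*val - 1))) && ((!(2*q <= data[1] - 6 && 2*val > 4)) ==> ((2*e + val < 13 || 2*q + val != -3) ==> (e == 4 || 3*e != val - 1)))


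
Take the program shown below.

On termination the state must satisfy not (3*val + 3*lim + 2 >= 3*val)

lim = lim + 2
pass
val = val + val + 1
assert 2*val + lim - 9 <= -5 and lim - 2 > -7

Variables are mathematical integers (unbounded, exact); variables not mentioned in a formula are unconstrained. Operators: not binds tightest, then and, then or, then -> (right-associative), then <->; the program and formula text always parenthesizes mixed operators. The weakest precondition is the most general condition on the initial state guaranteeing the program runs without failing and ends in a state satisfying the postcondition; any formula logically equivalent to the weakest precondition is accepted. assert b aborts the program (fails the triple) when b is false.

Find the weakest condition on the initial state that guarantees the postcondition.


Working backward. After the program, the postcondition not (3*val + 3*lim + 2 >= 3*val) must hold; in canonical form it is not (3*lim >= -2).
Before assert 2*val + lim - 9 <= -5 and lim - 2 > -7: lim + 2*val <= 4 and lim > -5 and (not (3*lim >= -2))
Before val := val + val + 1: lim + 4*val <= 2 and lim > -5 and (not (3*lim >= -2))
Before skip: lim + 4*val <= 2 and lim > -5 and (not (3*lim >= -2))
Before lim := lim + 2: lim + 4*val <= 0 and lim > -7 and (not (3*lim >= -8))
Answer: WP = lim + 4*val <= 0 and lim > -7 and (not (3*lim >= -8))


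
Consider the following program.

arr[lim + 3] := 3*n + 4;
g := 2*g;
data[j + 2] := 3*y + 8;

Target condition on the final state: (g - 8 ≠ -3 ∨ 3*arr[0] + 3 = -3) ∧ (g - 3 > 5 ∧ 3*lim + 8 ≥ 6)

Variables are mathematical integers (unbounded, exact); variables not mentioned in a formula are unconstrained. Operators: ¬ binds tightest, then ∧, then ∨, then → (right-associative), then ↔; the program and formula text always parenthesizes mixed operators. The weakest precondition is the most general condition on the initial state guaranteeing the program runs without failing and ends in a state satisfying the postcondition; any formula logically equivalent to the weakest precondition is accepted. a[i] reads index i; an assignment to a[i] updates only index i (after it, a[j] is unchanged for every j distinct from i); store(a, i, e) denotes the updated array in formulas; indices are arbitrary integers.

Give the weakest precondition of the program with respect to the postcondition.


Working backward. After the program, the postcondition (g - 8 ≠ -3 ∨ 3*arr[0] + 3 = -3) ∧ (g - 3 > 5 ∧ 3*lim + 8 ≥ 6) must hold; in canonical form it is (g ≠ 5 ∨ 3*arr[0] = -6) ∧ g > 8 ∧ 3*lim ≥ -2.
Before data[j + 2] := 3*y + 8: (g ≠ 5 ∨ 3*arr[0] = -6) ∧ g > 8 ∧ 3*lim ≥ -2
Before g := 2*g: (2*g ≠ 5 ∨ 3*arr[0] = -6) ∧ 2*g > 8 ∧ 3*lim ≥ -2
Before arr[lim + 3] := 3*n + 4: (2*g ≠ 5 ∨ 3*store(arr, lim + 3, 3*n + 4)[0] = -6) ∧ 2*g > 8 ∧ 3*lim ≥ -2
Answer: WP = (2*g ≠ 5 ∨ 3*store(arr, lim + 3, 3*n + 4)[0] = -6) ∧ 2*g > 8 ∧ 3*lim ≥ -2


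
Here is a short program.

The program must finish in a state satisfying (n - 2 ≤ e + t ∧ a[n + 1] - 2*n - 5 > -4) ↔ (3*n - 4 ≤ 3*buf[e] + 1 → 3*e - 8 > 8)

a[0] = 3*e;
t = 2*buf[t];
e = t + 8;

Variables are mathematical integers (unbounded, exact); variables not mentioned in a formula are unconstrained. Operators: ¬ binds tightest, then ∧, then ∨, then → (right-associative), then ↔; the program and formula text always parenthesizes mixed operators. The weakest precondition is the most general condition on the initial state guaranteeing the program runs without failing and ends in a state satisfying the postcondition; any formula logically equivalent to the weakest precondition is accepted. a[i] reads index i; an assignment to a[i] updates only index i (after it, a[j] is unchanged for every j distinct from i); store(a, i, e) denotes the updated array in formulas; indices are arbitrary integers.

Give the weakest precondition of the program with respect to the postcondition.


Working backward. After the program, the postcondition (n - 2 ≤ e + t ∧ a[n + 1] - 2*n - 5 > -4) ↔ (3*n - 4 ≤ 3*buf[e] + 1 → 3*e - 8 > 8) must hold; in canonical form it is (n ≤ e + t + 2 ∧ a[n + 1] > 2*n + 1) ↔ (3*n ≤ 3*buf[e] + 5 → 3*e > 16).
Before e := t + 8: (n ≤ 2*t + 10 ∧ a[n + 1] > 2*n + 1) ↔ (3*n ≤ 3*buf[t + 8] + 5 → 3*t > -8)
Before t := 2*buf[t]: (n ≤ 4*buf[t] + 10 ∧ a[n + 1] > 2*n + 1) ↔ (3*n ≤ 3*buf[2*buf[t] + 8] + 5 → 6*buf[t] > -8)
Before a[0] := 3*e: (n ≤ 4*buf[t] + 10 ∧ store(a, 0, 3*e)[n + 1] > 2*n + 1) ↔ (3*n ≤ 3*buf[2*buf[t] + 8] + 5 → 6*buf[t] > -8)
Answer: WP = (n ≤ 4*buf[t] + 10 ∧ store(a, 0, 3*e)[n + 1] > 2*n + 1) ↔ (3*n ≤ 3*buf[2*buf[t] + 8] + 5 → 6*buf[t] > -8)


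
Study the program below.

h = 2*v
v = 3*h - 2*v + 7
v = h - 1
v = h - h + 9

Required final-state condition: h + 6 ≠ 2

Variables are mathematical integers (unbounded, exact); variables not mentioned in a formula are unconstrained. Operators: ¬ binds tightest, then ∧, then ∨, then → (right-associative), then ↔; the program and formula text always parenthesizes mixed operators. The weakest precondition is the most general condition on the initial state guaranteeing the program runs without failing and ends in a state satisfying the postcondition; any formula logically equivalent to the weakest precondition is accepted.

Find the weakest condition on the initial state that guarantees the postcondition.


Working backward. After the program, the postcondition h + 6 ≠ 2 must hold; in canonical form it is h ≠ -4.
Before v := h - h + 9: h ≠ -4
Before v := h - 1: h ≠ -4
Before v := 3*h - 2*v + 7: h ≠ -4
Before h := 2*v: 2*v ≠ -4
Answer: WP = 2*v ≠ -4


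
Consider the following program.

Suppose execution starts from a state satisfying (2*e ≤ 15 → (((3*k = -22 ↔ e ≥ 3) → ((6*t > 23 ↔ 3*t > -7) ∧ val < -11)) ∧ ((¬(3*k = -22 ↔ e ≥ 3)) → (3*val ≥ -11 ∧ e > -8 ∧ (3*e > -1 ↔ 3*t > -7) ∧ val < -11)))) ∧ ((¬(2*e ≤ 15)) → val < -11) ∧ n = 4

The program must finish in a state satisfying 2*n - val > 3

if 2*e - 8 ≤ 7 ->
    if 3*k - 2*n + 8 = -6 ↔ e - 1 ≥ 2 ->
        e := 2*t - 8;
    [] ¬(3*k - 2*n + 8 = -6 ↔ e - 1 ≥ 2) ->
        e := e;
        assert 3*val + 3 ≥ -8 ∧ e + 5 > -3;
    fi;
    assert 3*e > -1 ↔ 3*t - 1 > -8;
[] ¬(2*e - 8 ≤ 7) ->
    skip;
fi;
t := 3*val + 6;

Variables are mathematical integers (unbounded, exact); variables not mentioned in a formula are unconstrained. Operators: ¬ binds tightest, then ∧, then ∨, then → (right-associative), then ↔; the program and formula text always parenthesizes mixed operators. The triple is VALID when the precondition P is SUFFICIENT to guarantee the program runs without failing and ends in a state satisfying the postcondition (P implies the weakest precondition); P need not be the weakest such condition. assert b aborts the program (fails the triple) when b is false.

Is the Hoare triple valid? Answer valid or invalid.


Working backward. After the program, the postcondition 2*n - val > 3 must hold; in canonical form it is 2*n > val + 3.
Before t := 3*val + 6: 2*n > val + 3
Then branch requires ((3*k = 2*n - 14 ↔ e ≥ 3) → ((6*t > 23 ↔ 3*t > -7) ∧ 2*n > val + 3)) ∧ ((¬(3*k = 2*n - 14 ↔ e ≥ 3)) → (3*val ≥ -11 ∧ e > -8 ∧ (3*e > -1 ↔ 3*t > -7) ∧ 2*n > val + 3)); else branch requires 2*n > val + 3.
Before the if: (2*e ≤ 15 → (((3*k = 2*n - 14 ↔ e ≥ 3) → ((6*t > 23 ↔ 3*t > -7) ∧ 2*n > val + 3)) ∧ ((¬(3*k = 2*n - 14 ↔ e ≥ 3)) → (3*val ≥ -11 ∧ e > -8 ∧ (3*e > -1 ↔ 3*t > -7) ∧ 2*n > val + 3)))) ∧ ((¬(2*e ≤ 15)) → 2*n > val + 3)
The weakest precondition is (2*e ≤ 15 → (((3*k = 2*n - 14 ↔ e ≥ 3) → ((6*t > 23 ↔ 3*t > -7) ∧ 2*n > val + 3)) ∧ ((¬(3*k = 2*n - 14 ↔ e ≥ 3)) → (3*val ≥ -11 ∧ e > -8 ∧ (3*e > -1 ↔ 3*t > -7) ∧ 2*n > val + 3)))) ∧ ((¬(2*e ≤ 15)) → 2*n > val + 3).
Check whether (2*e ≤ 15 → (((3*k = -22 ↔ e ≥ 3) → ((6*t > 23 ↔ 3*t > -7) ∧ val < -11)) ∧ ((¬(3*k = -22 ↔ e ≥ 3)) → (3*val ≥ -11 ∧ e > -8 ∧ (3*e > -1 ↔ 3*t > -7) ∧ val < -11)))) ∧ ((¬(2*e ≤ 15)) → val < -11) ∧ n = 4 implies it.
Countermodel: at the initial state e = -1, k = -2, n = 4, t = 4, val = -12, the precondition holds but the weakest precondition fails.
Answer: invalid


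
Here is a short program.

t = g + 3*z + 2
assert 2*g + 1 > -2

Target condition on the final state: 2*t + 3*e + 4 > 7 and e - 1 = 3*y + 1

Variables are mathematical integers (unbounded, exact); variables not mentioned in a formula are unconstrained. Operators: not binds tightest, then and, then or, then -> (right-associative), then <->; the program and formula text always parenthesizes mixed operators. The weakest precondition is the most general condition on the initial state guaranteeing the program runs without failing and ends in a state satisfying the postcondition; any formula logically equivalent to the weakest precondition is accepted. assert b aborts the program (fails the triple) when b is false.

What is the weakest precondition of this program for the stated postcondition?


Working backward. After the program, the postcondition 2*t + 3*e + 4 > 7 and e - 1 = 3*y + 1 must hold; in canonical form it is 3*e + 2*t > 3 and e = 3*y + 2.
Before assert 2*g + 1 > -2: 2*g > -3 and 3*e + 2*t > 3 and e = 3*y + 2
Before t := g + 3*z + 2: 2*g > -3 and 3*e + 2*g + 6*z > -1 and e = 3*y + 2
Answer: WP = 2*g > -3 and 3*e + 2*g + 6*z > -1 and e = 3*y + 2
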